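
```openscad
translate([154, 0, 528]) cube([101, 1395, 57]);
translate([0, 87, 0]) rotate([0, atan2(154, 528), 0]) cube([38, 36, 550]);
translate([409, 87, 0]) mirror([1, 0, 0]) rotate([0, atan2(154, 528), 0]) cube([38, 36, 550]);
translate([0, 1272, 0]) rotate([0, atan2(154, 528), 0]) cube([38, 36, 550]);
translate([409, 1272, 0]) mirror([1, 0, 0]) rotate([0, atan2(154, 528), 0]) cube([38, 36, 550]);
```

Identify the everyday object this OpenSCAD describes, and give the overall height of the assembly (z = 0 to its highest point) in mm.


A sawhorse. The overall height is 585 mm.

A beam across two mirrored pairs of raked legs — a sawhorse. The beam's underside is at z = 528 (matching the legs' vertical rise in atan2(154, 528)) and the beam is 57 mm tall, so its top is at 528 + 57 = 585 mm. The raked legs top out at the beam's underside, so that is the highest point.


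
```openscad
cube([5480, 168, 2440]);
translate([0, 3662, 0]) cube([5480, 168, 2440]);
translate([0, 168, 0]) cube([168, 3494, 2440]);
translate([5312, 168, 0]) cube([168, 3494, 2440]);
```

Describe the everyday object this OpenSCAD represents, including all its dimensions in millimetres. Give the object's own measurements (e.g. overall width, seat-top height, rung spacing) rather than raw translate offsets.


The wall frame of a small rectangular building: four walls, each 2440 mm tall and 168 mm thick, enclosing a footprint 5480 mm (x) by 3830 mm (y) outside-to-outside, with no floor or roof. The front and back walls (the −y and +y sides) span the full width; the two side walls fit between them.


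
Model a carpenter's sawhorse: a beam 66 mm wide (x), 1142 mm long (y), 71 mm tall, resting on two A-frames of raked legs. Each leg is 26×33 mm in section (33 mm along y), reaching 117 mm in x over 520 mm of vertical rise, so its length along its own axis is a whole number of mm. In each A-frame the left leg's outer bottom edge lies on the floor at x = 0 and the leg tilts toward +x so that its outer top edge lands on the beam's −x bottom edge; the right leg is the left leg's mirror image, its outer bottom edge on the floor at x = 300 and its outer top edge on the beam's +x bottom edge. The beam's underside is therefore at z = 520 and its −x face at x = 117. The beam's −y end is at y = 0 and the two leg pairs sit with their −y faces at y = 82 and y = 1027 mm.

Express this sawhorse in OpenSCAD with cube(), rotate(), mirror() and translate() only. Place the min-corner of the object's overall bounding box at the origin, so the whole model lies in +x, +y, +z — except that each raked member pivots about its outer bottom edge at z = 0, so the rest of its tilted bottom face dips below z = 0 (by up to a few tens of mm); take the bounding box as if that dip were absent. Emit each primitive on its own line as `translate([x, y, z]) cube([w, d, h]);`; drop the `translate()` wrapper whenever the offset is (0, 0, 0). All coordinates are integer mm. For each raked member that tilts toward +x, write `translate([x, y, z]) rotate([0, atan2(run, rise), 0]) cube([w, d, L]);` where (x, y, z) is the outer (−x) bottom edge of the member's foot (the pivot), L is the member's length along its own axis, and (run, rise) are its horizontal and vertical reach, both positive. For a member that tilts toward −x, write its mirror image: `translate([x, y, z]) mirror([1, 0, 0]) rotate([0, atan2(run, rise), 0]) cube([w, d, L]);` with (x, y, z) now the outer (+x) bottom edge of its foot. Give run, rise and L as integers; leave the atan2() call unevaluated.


translate([117, 0, 520]) cube([66, 1142, 71]);
translate([0, 82, 0]) rotate([0, atan2(117, 520), 0]) cube([26, 33, 533]);
translate([300, 82, 0]) mirror([1, 0, 0]) rotate([0, atan2(117, 520), 0]) cube([26, 33, 533]);
translate([0, 1027, 0]) rotate([0, atan2(117, 520), 0]) cube([26, 33, 533]);
translate([300, 1027, 0]) mirror([1, 0, 0]) rotate([0, atan2(117, 520), 0]) cube([26, 33, 533]);


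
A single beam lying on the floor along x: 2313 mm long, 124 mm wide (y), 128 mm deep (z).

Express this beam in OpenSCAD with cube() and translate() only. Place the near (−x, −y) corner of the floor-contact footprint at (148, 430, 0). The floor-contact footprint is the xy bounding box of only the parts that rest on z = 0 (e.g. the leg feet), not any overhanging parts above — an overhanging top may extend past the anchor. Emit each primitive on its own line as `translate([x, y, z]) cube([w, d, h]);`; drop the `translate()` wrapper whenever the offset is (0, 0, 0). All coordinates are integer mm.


translate([148, 430, 0]) cube([2313, 124, 128]);


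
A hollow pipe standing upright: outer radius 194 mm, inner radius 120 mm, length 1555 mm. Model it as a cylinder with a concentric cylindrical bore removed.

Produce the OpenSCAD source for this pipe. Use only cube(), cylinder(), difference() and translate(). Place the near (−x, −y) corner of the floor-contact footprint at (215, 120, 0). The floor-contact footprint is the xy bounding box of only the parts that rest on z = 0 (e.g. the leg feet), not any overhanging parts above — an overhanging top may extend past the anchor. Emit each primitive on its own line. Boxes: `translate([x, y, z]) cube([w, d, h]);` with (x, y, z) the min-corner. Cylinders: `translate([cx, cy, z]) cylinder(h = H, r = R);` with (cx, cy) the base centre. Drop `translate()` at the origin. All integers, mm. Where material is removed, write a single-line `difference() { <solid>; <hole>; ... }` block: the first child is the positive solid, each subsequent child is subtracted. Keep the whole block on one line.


difference() { translate([409, 314, 0]) cylinder(h = 1555, r = 194); translate([409, 314, 0]) cylinder(h = 1555, r = 120); }


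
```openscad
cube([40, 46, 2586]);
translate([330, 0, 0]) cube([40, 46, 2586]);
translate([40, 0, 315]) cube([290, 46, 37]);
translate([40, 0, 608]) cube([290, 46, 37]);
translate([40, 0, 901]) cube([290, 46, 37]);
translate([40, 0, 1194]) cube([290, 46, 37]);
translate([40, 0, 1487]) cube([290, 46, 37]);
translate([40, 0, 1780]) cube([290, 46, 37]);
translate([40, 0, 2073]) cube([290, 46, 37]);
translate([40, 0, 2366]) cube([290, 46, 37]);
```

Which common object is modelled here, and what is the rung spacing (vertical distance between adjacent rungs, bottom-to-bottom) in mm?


A ladder. The rung spacing is 293 mm.

Two tall 40×46 posts with 8 short bars between them — a ladder. Adjacent rungs sit at z = 315 and z = 608, so the spacing is 608 − 315 = 293 mm.


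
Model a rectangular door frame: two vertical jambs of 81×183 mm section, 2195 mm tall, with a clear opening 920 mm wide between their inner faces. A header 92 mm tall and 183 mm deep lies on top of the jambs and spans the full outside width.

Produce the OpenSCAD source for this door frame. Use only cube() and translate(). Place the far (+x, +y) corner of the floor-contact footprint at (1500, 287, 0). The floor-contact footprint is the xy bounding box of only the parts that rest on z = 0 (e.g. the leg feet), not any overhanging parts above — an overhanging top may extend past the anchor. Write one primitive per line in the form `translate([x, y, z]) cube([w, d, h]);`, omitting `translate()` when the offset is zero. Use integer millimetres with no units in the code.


translate([418, 104, 0]) cube([81, 183, 2195]);
translate([1419, 104, 0]) cube([81, 183, 2195]);
translate([418, 104, 2195]) cube([1082, 183, 92]);


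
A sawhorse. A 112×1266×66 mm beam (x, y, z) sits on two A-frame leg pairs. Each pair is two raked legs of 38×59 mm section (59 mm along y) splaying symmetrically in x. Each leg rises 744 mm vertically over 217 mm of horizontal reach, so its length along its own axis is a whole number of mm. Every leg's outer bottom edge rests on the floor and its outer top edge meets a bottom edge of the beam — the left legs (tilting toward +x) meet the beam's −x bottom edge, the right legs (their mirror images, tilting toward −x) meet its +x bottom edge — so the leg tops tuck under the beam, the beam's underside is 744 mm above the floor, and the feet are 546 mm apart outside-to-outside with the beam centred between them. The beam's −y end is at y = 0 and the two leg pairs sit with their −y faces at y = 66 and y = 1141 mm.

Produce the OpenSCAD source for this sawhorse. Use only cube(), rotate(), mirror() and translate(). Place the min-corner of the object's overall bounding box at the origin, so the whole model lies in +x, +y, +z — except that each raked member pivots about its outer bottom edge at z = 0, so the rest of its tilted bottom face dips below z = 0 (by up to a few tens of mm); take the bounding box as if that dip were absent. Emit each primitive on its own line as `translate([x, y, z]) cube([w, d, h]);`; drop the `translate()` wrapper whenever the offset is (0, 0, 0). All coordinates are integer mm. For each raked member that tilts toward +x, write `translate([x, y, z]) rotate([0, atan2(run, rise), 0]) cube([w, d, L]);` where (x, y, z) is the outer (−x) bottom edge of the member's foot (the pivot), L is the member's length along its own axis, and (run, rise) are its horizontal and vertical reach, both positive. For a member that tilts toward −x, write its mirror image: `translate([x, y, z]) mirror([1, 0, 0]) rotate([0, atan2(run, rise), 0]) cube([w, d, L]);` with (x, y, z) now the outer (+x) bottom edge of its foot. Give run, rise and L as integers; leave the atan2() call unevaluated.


// leg length = √(217² + 744²) = 775
// right-leg outer foot x = 2·217 + 112 = 546
// beam min-corner = (217, 0, 744)
translate([217, 0, 744]) cube([112, 1266, 66]);
translate([0, 66, 0]) rotate([0, atan2(217, 744), 0]) cube([38, 59, 775]);
translate([546, 66, 0]) mirror([1, 0, 0]) rotate([0, atan2(217, 744), 0]) cube([38, 59, 775]);
translate([0, 1141, 0]) rotate([0, atan2(217, 744), 0]) cube([38, 59, 775]);
translate([546, 1141, 0]) mirror([1, 0, 0]) rotate([0, atan2(217, 744), 0]) cube([38, 59, 775]);


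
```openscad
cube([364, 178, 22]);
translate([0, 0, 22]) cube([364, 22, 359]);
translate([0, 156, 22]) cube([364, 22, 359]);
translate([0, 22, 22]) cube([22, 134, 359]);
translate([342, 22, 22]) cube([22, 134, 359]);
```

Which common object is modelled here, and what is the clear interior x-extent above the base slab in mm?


An open box. The internal width is 320 mm.

A 364×178 base slab with four walls standing on it — an open box. The base is 364 mm wide and the walls are 22 mm thick, so the internal width is 364 − 2 × 22 = 320 mm.


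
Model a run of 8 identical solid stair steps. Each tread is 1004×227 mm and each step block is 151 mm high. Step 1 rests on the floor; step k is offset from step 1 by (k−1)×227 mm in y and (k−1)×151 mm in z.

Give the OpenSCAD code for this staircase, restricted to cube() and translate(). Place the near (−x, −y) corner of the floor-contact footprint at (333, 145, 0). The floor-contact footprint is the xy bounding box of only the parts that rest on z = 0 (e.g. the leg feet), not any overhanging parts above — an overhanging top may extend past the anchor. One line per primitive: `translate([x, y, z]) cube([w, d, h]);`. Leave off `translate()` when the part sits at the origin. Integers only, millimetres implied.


translate([333, 145, 0]) cube([1004, 227, 151]);
translate([333, 372, 151]) cube([1004, 227, 151]);
translate([333, 599, 302]) cube([1004, 227, 151]);
translate([333, 826, 453]) cube([1004, 227, 151]);
translate([333, 1053, 604]) cube([1004, 227, 151]);
translate([333, 1280, 755]) cube([1004, 227, 151]);
translate([333, 1507, 906]) cube([1004, 227, 151]);
translate([333, 1734, 1057]) cube([1004, 227, 151]);


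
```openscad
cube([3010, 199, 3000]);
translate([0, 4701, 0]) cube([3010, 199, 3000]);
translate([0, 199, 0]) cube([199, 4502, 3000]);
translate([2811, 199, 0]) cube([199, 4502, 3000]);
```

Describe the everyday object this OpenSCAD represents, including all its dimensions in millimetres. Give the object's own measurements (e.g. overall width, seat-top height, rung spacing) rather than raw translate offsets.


The wall frame of a small rectangular building: four walls, each 3000 mm tall and 199 mm thick, enclosing a footprint 3010 mm (x) by 4900 mm (y) outside-to-outside, with no floor or roof. The front and back walls (the −y and +y sides) span the full width; the two side walls fit between them.


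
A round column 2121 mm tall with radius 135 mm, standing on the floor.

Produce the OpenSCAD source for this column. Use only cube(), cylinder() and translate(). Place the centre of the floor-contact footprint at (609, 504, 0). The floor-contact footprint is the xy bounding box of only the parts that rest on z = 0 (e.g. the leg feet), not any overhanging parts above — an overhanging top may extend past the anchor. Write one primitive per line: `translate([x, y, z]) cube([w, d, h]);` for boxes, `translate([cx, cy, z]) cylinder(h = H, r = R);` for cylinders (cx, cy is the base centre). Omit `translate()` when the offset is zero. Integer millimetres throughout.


translate([609, 504, 0]) cylinder(h = 2121, r = 135);


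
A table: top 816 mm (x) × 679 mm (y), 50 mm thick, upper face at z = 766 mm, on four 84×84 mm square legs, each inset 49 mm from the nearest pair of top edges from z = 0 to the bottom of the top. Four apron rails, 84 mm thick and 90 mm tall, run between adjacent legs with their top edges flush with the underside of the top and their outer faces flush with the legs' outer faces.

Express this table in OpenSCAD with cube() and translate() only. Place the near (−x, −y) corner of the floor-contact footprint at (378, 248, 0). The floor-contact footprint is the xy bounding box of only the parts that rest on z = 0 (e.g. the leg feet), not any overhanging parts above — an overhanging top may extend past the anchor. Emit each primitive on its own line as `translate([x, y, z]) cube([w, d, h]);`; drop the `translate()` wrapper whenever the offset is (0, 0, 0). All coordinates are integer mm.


translate([329, 199, 716]) cube([816, 679, 50]);
translate([378, 248, 0]) cube([84, 84, 716]);
translate([1012, 248, 0]) cube([84, 84, 716]);
translate([378, 745, 0]) cube([84, 84, 716]);
translate([1012, 745, 0]) cube([84, 84, 716]);
translate([462, 248, 626]) cube([550, 84, 90]);
translate([462, 745, 626]) cube([550, 84, 90]);
translate([378, 332, 626]) cube([84, 413, 90]);
translate([1012, 332, 626]) cube([84, 413, 90]);


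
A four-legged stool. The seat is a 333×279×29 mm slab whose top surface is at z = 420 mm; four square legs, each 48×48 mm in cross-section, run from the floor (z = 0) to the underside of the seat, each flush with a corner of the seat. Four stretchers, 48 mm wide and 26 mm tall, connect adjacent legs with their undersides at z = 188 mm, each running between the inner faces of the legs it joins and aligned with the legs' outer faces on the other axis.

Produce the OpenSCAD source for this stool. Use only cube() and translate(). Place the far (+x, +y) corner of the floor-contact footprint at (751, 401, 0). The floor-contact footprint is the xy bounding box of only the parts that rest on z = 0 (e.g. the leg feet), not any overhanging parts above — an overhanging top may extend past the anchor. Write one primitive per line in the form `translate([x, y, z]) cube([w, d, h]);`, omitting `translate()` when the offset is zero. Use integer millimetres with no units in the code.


translate([418, 122, 391]) cube([333, 279, 29]);
translate([418, 122, 0]) cube([48, 48, 391]);
translate([703, 122, 0]) cube([48, 48, 391]);
translate([418, 353, 0]) cube([48, 48, 391]);
translate([703, 353, 0]) cube([48, 48, 391]);
translate([466, 122, 188]) cube([237, 48, 26]);
translate([466, 353, 188]) cube([237, 48, 26]);
translate([418, 170, 188]) cube([48, 183, 26]);
translate([703, 170, 188]) cube([48, 183, 26]);


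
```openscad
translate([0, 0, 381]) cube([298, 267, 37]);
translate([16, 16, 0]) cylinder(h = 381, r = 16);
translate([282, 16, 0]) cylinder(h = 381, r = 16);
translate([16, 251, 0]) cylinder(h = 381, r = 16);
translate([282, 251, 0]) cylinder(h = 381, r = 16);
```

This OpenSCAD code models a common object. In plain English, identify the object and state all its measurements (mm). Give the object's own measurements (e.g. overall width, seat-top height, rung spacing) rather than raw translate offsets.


A simple wooden stool: a rectangular seat 298 mm (x) by 267 mm (y), 37 mm thick, top face at z = 418 mm, on four round legs, each 32 mm in diameter. The legs rest on z = 0, each leg's axis is inset half a diameter from the nearest pair of seat edges (so the leg's bounding box is flush with the corner).


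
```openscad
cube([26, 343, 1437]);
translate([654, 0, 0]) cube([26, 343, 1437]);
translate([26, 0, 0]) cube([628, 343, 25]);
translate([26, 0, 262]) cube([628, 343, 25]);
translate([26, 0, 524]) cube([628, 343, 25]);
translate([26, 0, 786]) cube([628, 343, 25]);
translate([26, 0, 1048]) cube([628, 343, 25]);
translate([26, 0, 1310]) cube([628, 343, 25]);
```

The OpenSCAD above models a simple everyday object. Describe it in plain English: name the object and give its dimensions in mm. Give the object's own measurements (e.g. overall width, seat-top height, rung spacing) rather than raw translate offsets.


An open bookshelf. Two side panels, each 26 mm thick, 343 mm deep and 1437 mm tall, stand 680 mm apart (outside-to-outside). Between them sit 6 shelves, each 25 mm thick and 343 mm deep, spanning the full gap between the sides. The bottom shelf rests on the floor (its underside at z = 0) and the clear gap between one shelf's top and the next shelf's underside is 237 mm.


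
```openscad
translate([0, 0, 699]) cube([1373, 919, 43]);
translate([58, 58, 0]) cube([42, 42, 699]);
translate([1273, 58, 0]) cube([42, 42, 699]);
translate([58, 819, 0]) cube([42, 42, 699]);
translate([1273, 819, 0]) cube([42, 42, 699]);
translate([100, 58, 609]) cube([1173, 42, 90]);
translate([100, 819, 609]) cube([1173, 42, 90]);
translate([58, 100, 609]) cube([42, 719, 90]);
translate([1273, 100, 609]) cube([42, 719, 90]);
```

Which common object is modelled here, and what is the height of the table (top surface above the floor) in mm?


A table. The table height is 742 mm.

A 1373×919×43 slab sits at z = 699 on four 42 mm square posts — a table. The top surface is at 699 + 43 = 742 mm.


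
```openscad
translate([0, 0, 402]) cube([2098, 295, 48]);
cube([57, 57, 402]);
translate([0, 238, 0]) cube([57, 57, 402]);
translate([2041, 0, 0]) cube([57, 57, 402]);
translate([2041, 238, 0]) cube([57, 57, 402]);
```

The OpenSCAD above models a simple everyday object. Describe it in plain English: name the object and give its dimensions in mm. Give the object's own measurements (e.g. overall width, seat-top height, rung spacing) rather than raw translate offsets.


A long wooden bench with a 2098 mm (x) × 295 mm (y) seat, 48 mm thick, its top surface 450 mm above the floor. Four 57 mm square legs at the seat corners, flush with the edges, run from z = 0 to the seat underside.


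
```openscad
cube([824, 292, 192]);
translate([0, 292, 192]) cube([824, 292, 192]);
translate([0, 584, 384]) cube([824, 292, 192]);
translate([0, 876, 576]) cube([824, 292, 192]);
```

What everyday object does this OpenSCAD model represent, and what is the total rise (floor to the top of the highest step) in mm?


A staircase. The total rise is 768 mm.

4 identical blocks, each offset up and back from the previous — a staircase. Each step is 192 mm tall and there are 4 of them, so the total rise is 4 × 192 = 768 mm.


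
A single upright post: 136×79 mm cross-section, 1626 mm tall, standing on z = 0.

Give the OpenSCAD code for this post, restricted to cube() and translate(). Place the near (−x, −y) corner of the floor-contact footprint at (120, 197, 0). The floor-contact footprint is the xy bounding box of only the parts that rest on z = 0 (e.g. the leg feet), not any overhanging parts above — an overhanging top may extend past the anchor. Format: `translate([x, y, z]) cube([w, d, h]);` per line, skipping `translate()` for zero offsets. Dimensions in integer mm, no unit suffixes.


translate([120, 197, 0]) cube([136, 79, 1626]);


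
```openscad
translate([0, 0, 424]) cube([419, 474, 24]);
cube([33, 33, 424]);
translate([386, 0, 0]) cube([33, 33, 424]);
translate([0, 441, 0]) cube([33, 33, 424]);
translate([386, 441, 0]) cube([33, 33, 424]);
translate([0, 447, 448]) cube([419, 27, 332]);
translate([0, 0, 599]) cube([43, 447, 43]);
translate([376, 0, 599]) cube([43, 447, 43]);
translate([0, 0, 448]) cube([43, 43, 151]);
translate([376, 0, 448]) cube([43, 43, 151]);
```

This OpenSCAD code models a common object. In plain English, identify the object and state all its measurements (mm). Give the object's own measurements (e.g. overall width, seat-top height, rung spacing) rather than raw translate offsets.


A chair. The seat is a 419×474×24 mm slab with its top at z = 448 mm, on four 33×33 mm corner legs (flush with the seat edges, standing on z = 0). A flat backrest 27 mm thick, 332 mm tall, spans the full seat width and rises from the seat top along its +y edge, rear face flush with the rear of the seat. Two armrests of 43×43 mm section run along each side from the seat's front edge to the front of the backrest, top faces 194 mm above the seat top and outer faces flush with the seat's x-edges; a 43×43 mm post under the front of each armrest stands on the seat at the front corner.


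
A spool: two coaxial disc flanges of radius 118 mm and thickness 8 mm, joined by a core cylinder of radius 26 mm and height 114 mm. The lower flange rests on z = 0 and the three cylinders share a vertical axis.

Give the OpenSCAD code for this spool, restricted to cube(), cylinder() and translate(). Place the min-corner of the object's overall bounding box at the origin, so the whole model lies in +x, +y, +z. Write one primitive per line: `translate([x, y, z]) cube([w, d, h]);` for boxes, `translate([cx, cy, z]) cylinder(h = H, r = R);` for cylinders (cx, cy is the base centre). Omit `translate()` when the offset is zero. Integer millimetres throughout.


translate([118, 118, 0]) cylinder(h = 8, r = 118);
translate([118, 118, 8]) cylinder(h = 114, r = 26);
translate([118, 118, 122]) cylinder(h = 8, r = 118);


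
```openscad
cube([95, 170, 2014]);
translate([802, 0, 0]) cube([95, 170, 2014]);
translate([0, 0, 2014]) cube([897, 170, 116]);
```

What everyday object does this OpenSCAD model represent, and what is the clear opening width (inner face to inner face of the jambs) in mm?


A door frame. The clear opening width is 707 mm.

Two 2014 mm tall posts with a header on top — a door frame. The left jamb is 95 mm wide at x = 0; the right jamb starts at x = 802. The clear opening is 802 − 95 = 707 mm.


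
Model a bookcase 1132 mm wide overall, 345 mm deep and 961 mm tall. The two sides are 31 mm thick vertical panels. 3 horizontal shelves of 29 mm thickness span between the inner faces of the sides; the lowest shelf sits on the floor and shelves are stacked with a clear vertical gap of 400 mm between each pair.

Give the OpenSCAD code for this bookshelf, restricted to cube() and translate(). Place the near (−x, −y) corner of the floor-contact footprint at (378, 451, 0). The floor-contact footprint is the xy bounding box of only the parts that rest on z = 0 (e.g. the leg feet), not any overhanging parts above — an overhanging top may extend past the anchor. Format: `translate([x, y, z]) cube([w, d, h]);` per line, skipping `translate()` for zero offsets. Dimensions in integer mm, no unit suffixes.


translate([378, 451, 0]) cube([31, 345, 961]);
translate([1479, 451, 0]) cube([31, 345, 961]);
translate([409, 451, 0]) cube([1070, 345, 29]);
translate([409, 451, 429]) cube([1070, 345, 29]);
translate([409, 451, 858]) cube([1070, 345, 29]);


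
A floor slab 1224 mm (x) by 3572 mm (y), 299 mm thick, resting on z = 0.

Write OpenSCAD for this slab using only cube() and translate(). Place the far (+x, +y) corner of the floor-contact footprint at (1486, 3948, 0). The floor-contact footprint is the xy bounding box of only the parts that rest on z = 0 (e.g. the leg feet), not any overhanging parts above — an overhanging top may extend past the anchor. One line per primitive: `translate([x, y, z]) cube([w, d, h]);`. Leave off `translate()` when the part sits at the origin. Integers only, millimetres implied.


translate([262, 376, 0]) cube([1224, 3572, 299]);


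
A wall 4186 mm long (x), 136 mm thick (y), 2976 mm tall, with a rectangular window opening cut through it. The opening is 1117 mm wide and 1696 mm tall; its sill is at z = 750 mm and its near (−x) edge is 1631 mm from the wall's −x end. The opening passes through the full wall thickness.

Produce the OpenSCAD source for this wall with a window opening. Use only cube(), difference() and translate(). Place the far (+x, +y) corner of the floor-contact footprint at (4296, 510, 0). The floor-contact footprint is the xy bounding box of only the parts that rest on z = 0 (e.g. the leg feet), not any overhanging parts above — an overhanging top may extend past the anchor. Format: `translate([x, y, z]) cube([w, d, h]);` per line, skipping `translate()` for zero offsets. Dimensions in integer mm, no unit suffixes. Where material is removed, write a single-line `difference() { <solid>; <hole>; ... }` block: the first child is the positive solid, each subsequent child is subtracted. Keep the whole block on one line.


difference() { translate([110, 374, 0]) cube([4186, 136, 2976]); translate([1741, 374, 750]) cube([1117, 136, 1696]); }


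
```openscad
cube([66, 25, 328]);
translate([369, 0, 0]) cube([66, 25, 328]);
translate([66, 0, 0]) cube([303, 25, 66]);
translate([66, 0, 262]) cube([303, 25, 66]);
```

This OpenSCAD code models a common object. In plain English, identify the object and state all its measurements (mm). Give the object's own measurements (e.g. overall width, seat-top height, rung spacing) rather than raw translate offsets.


A rectangular picture frame lying in the x–z plane (depth along y). The opening is 303 mm wide (x) by 196 mm tall (z), surrounded by a border 66 mm wide on all four sides. The frame is 25 mm deep and is made of two full-height vertical stiles with two horizontal rails fitted between them.


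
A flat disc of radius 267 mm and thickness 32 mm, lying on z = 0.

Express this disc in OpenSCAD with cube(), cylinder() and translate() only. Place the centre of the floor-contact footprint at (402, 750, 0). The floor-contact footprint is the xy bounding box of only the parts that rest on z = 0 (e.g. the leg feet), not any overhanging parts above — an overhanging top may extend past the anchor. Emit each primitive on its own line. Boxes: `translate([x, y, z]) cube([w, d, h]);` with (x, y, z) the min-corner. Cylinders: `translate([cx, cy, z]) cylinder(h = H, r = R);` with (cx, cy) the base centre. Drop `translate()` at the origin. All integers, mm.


translate([402, 750, 0]) cylinder(h = 32, r = 267);


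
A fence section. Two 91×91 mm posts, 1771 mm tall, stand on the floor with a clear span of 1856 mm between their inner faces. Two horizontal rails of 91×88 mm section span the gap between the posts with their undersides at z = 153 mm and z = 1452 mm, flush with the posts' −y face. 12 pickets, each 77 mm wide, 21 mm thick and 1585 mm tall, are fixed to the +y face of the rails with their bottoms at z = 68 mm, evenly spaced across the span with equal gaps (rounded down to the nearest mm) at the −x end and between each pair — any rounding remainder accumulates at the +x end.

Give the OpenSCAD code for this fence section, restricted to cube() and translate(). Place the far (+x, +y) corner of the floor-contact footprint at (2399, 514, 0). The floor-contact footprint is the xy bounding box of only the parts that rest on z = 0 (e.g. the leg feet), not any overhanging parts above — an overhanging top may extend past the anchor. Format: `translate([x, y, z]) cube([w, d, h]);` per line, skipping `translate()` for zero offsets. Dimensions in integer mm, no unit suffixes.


translate([361, 423, 0]) cube([91, 91, 1771]);
translate([2308, 423, 0]) cube([91, 91, 1771]);
translate([452, 423, 153]) cube([1856, 91, 88]);
translate([452, 423, 1452]) cube([1856, 91, 88]);
translate([523, 514, 68]) cube([77, 21, 1585]);
translate([671, 514, 68]) cube([77, 21, 1585]);
translate([819, 514, 68]) cube([77, 21, 1585]);
translate([967, 514, 68]) cube([77, 21, 1585]);
translate([1115, 514, 68]) cube([77, 21, 1585]);
translate([1263, 514, 68]) cube([77, 21, 1585]);
translate([1411, 514, 68]) cube([77, 21, 1585]);
translate([1559, 514, 68]) cube([77, 21, 1585]);
translate([1707, 514, 68]) cube([77, 21, 1585]);
translate([1855, 514, 68]) cube([77, 21, 1585]);
translate([2003, 514, 68]) cube([77, 21, 1585]);
translate([2151, 514, 68]) cube([77, 21, 1585]);


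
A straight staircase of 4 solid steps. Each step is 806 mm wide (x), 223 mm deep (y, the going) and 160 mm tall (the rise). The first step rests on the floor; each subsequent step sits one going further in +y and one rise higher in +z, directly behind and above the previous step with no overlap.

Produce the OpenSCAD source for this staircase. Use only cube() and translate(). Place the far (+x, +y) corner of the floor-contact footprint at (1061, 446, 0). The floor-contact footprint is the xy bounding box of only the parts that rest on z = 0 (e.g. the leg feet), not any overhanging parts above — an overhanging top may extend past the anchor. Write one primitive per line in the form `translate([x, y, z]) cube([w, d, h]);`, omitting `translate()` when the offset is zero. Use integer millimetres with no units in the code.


translate([255, 223, 0]) cube([806, 223, 160]);
translate([255, 446, 160]) cube([806, 223, 160]);
translate([255, 669, 320]) cube([806, 223, 160]);
translate([255, 892, 480]) cube([806, 223, 160]);


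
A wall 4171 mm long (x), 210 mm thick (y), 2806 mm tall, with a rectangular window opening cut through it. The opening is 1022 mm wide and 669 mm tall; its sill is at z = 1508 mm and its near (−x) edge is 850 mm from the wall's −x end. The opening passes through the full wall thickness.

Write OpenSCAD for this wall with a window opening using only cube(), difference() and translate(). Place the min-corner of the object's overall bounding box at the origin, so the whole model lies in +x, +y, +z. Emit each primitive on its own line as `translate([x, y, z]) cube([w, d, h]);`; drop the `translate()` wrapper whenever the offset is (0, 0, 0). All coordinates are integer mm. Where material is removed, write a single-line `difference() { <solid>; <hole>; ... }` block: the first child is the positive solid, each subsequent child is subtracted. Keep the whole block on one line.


difference() { cube([4171, 210, 2806]); translate([850, 0, 1508]) cube([1022, 210, 669]); }


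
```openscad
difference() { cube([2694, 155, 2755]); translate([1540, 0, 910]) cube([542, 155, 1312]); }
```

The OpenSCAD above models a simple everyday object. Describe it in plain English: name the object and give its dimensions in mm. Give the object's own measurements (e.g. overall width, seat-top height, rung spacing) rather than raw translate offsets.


A wall 2694 mm long (x), 155 mm thick (y), 2755 mm tall, with a rectangular window opening cut through it. The opening is 542 mm wide and 1312 mm tall; its sill is at z = 910 mm and its near (−x) edge is 1540 mm from the wall's −x end. The opening passes through the full wall thickness.


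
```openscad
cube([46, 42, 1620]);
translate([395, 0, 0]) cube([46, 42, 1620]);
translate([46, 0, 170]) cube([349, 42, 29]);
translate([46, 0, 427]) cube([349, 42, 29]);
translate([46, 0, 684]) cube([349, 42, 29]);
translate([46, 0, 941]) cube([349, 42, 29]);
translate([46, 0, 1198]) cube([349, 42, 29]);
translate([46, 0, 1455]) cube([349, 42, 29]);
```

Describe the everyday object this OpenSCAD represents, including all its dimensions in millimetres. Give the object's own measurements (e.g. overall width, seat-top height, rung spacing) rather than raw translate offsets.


A straight ladder. Two 46×42 mm vertical rails, 1620 mm tall, stand 441 mm apart (outside-to-outside) with their front faces coplanar on the −y side. 6 rungs, each 42 mm deep and 29 mm tall, span between the inner faces of the rails, front faces flush with the rails. The lowest rung's underside is at z = 170 mm and rungs are spaced 257 mm apart (underside to underside).


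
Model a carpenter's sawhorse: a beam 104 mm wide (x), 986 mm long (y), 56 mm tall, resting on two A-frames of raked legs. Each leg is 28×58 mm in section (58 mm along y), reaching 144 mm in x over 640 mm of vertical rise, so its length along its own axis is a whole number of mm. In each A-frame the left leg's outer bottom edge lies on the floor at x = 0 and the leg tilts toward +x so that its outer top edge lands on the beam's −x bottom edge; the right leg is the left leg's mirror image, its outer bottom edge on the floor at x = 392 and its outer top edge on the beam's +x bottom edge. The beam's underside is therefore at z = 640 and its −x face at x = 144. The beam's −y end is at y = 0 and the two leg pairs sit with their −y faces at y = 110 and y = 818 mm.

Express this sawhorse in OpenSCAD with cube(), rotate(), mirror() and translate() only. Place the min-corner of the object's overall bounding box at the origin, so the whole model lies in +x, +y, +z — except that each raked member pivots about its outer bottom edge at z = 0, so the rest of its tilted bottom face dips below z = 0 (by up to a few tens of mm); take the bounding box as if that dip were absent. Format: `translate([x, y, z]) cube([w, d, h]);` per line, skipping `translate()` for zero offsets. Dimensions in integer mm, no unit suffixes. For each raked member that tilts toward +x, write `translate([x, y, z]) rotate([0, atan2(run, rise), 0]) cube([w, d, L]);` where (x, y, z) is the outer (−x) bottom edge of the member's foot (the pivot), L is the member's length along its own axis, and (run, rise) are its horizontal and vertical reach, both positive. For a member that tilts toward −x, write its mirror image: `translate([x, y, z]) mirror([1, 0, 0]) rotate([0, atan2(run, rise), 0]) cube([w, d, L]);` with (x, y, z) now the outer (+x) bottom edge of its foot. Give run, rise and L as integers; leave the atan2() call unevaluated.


// leg length = √(144² + 640²) = 656
// right-leg outer foot x = 2·144 + 104 = 392
// beam min-corner = (144, 0, 640)
translate([144, 0, 640]) cube([104, 986, 56]);
translate([0, 110, 0]) rotate([0, atan2(144, 640), 0]) cube([28, 58, 656]);
translate([392, 110, 0]) mirror([1, 0, 0]) rotate([0, atan2(144, 640), 0]) cube([28, 58, 656]);
translate([0, 818, 0]) rotate([0, atan2(144, 640), 0]) cube([28, 58, 656]);
translate([392, 818, 0]) mirror([1, 0, 0]) rotate([0, atan2(144, 640), 0]) cube([28, 58, 656]);


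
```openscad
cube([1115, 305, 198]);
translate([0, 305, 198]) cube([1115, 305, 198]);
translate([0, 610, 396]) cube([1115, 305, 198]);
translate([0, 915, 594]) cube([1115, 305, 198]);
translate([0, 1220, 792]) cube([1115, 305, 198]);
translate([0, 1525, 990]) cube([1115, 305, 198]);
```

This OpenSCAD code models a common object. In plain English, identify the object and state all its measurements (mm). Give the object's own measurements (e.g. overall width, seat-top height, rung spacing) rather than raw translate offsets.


A straight staircase of 6 solid steps. Each step is 1115 mm wide (x), 305 mm deep (y, the going) and 198 mm tall (the rise). The first step rests on the floor; each subsequent step sits one going further in +y and one rise higher in +z, directly behind and above the previous step with no overlap.


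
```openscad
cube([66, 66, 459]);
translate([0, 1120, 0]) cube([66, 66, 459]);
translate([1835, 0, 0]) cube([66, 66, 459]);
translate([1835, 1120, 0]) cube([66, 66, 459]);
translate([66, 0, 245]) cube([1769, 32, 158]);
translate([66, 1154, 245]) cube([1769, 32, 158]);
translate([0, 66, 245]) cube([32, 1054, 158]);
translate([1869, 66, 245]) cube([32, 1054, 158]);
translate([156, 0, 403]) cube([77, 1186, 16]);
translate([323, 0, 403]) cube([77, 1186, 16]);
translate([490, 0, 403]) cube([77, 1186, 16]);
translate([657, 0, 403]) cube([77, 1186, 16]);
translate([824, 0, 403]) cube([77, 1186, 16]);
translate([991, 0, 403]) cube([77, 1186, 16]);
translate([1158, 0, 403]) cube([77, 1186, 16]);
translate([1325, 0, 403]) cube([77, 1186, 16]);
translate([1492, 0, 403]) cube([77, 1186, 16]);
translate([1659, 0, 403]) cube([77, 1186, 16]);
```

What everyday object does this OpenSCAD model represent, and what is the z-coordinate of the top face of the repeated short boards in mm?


A bed frame. The slat-top height is 419 mm.

Four posts, four rails, and a row of slats — a bed frame. Slats sit on the rails at z = 245 + 158 = 403; with slat thickness 16, the top is 419 mm.


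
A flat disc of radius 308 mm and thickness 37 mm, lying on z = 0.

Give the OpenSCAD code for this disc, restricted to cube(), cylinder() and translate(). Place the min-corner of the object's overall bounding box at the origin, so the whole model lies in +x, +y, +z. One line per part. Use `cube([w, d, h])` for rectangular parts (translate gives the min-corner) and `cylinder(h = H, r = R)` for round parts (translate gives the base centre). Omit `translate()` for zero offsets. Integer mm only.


translate([308, 308, 0]) cylinder(h = 37, r = 308);


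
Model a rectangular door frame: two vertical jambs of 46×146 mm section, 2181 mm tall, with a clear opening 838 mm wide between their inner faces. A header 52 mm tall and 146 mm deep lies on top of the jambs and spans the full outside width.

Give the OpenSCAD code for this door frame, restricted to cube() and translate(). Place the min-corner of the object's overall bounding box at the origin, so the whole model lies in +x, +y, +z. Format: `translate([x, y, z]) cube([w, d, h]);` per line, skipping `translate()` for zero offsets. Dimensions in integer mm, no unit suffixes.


cube([46, 146, 2181]);
translate([884, 0, 0]) cube([46, 146, 2181]);
translate([0, 0, 2181]) cube([930, 146, 52]);


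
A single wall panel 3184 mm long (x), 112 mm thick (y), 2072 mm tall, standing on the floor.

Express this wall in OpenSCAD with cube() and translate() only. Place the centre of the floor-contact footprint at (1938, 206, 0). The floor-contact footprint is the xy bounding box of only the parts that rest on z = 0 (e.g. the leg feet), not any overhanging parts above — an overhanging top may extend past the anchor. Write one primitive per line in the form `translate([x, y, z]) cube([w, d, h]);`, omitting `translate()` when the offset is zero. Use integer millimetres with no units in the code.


translate([346, 150, 0]) cube([3184, 112, 2072]);


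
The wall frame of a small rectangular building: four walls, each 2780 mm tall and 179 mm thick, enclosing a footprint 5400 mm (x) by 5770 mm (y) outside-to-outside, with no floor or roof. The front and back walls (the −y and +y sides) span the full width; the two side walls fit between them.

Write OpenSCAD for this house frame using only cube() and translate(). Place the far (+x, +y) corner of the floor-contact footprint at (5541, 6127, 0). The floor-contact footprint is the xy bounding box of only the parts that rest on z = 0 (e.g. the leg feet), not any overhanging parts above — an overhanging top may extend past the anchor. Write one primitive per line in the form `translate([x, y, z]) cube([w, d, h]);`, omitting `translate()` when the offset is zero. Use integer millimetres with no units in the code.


translate([141, 357, 0]) cube([5400, 179, 2780]);
translate([141, 5948, 0]) cube([5400, 179, 2780]);
translate([141, 536, 0]) cube([179, 5412, 2780]);
translate([5362, 536, 0]) cube([179, 5412, 2780]);


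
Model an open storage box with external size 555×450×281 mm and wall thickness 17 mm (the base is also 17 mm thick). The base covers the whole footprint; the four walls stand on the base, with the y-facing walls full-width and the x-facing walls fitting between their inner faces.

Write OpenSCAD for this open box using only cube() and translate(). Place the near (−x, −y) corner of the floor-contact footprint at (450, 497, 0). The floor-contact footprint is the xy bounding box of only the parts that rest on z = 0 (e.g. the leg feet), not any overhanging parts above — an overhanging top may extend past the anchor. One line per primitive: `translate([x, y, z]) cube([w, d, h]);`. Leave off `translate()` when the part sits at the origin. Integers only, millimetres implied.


translate([450, 497, 0]) cube([555, 450, 17]);
translate([450, 497, 17]) cube([555, 17, 264]);
translate([450, 930, 17]) cube([555, 17, 264]);
translate([450, 514, 17]) cube([17, 416, 264]);
translate([988, 514, 17]) cube([17, 416, 264]);
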